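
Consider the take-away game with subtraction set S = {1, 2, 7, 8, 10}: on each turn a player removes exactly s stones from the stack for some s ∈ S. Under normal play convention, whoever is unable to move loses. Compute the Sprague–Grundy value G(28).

G(0) = 0
G(1) = mex{0} = 1
G(2) = mex{1,0} = 2
G(3) = mex{2,1} = 0
G(4) = mex{0,2} = 1
G(5) = mex{1,0} = 2
G(6) = mex{2,1} = 0
G(7) = mex{0,2,0} = 1
G(8) = mex{1,0,1,0} = 2
G(9) = mex{2,1,2,1} = 0
G(10) = mex{0,2,0,2,0} = 1
G(11) = mex{1,0,1,0,1} = 2
G(12) = mex{2,1,2,1,2} = 0
G(13) = mex{0,2,0,2,0} = 1
G(14) = mex{1,0,1,0,1} = 2
G(15) = mex{2,1,2,1,2} = 0
G(16) = mex{0,2,0,2,0} = 1
G(17) = mex{1,0,1,0,1} = 2
G(18) = mex{2,1,2,1,2} = 0
G(19) = mex{0,2,0,2,0} = 1
G(20) = mex{1,0,1,0,1} = 2
G(21) = mex{2,1,2,1,2} = 0
G(22) = mex{0,2,0,2,0} = 1
G(23) = mex{1,0,1,0,1} = 2
G(24) = mex{2,1,2,1,2} = 0
G(25) = mex{0,2,0,2,0} = 1
G(26) = mex{1,0,1,0,1} = 2
G(27) = mex{2,1,2,1,2} = 0
G(28) = mex{0,2,0,2,0} = 1

1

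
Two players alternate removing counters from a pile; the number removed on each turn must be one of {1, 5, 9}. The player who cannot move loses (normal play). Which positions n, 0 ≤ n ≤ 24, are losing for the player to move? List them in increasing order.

n :  0  1  2  3  4  5  6  7  8  9 10 11 12 13 14 15 16 17 18 19 20 21 22 23 24
G :  0  1  0  1  0  1  0  1  0  1  0  1  0  1  0  1  0  1  0  1  0  1  0  1  0
P-positions are exactly the n with G(n) = 0.

0, 2, 4, 6, 8, 10, 12, 14, 16, 18, 20, 22, 24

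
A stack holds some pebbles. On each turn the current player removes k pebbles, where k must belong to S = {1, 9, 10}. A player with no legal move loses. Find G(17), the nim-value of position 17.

3

n :  0  1  2  3  4  5  6  7  8  9 10 11 12 13 14 15 16 17
G :  0  1  0  1  0  1  0  1  0  1  2  3  2  3  2  3  2  3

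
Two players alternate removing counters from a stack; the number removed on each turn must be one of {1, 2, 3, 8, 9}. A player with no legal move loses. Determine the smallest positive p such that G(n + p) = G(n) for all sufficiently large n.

G(0) = 0
G(1) = mex{0} = 1
G(2) = mex{1,0} = 2
G(3) = mex{2,1,0} = 3
G(4) = mex{3,2,1} = 0
G(5) = mex{0,3,2} = 1
G(6) = mex{1,0,3} = 2
G(7) = mex{2,1,0} = 3
G(8) = mex{3,2,1,0} = 4
G(9) = mex{4,3,2,1,0} = 5
G(10) = mex{5,4,3,2,1} = 0
G(11) = mex{0,5,4,3,2} = 1
G(12) = mex{1,0,5,0,3} = 2
G(13) = mex{2,1,0,1,0} = 3
G(14) = mex{3,2,1,2,1} = 0
G(15) = mex{0,3,2,3,2} = 1
G(16) = mex{1,0,3,4,3} = 2
G(17) = mex{2,1,0,5,4} = 3
G(18) = mex{3,2,1,0,5} = 4
G(19) = mex{4,3,2,1,0} = 5
G(20) = mex{5,4,3,2,1} = 0
G(21) = mex{0,5,4,3,2} = 1
G(n+10) = G(n) holds for n = 0,…,8 (a full window of length max(S) = 9), so the sequence is purely periodic with period 10.

10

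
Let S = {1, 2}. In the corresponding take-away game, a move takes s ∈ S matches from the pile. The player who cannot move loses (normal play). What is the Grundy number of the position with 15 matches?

0

n :  0  1  2  3  4  5  6  7  8  9 10 11 12 13 14 15
G :  0  1  2  0  1  2  0  1  2  0  1  2  0  1  2  0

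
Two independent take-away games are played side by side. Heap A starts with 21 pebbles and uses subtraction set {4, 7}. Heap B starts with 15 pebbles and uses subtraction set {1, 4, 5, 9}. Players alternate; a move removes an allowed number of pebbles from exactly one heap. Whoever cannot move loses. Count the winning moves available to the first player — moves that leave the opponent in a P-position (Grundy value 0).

2

Heap A, S = {4, 7}:
G(0) = 0
G(1) = mex{} = 0
G(2) = mex{} = 0
G(3) = mex{} = 0
G(4) = mex{0} = 1
G(5) = mex{0} = 1
G(6) = mex{0} = 1
G(7) = mex{0,0} = 1
G(8) = mex{1,0} = 2
G(9) = mex{1,0} = 2
G(10) = mex{1,0} = 2
G(11) = mex{1,1} = 0
G(12) = mex{2,1} = 0
G(13) = mex{2,1} = 0
G(14) = mex{2,1} = 0
G(15) = mex{0,2} = 1
G(16) = mex{0,2} = 1
G(17) = mex{0,2} = 1
G(18) = mex{0,0} = 1
G(19) = mex{1,0} = 2
G(20) = mex{1,0} = 2
G(21) = mex{1,0} = 2
G_A(21) = 2.
Heap B, S = {1, 4, 5, 9}:
G(0) = 0
G(1) = mex{0} = 1
G(2) = mex{1} = 0
G(3) = mex{0} = 1
G(4) = mex{1,0} = 2
G(5) = mex{2,1,0} = 3
G(6) = mex{3,0,1} = 2
G(7) = mex{2,1,0} = 3
G(8) = mex{3,2,1} = 0
G(9) = mex{0,3,2,0} = 1
G(10) = mex{1,2,3,1} = 0
G(11) = mex{0,3,2,0} = 1
G(12) = mex{1,0,3,1} = 2
G(13) = mex{2,1,0,2} = 3
G(14) = mex{3,0,1,3} = 2
G(15) = mex{2,1,0,2} = 3
G_B(15) = 3.
Combined Grundy value = 2 ⊕ 3 = 1.
A winning move leaves total XOR = 0, i.e. changes one component's Grundy value g to g ⊕ X where X is the current total.
Heap A: need g' = 2⊕1 = 3. Options: 21−4→G=1, 21−7→G=0. Hits: 0.
Heap B: need g' = 3⊕1 = 2. Options: 15−1→G=2, 15−4→G=1, 15−5→G=0, 15−9→G=2. Hits: 2.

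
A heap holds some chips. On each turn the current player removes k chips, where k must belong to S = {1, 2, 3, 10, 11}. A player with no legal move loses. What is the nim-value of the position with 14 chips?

n :  0  1  2  3  4  5  6  7  8  9 10 11 12 13 14
G :  0  1  2  3  0  1  2  3  0  1  2  3  0  1  2

2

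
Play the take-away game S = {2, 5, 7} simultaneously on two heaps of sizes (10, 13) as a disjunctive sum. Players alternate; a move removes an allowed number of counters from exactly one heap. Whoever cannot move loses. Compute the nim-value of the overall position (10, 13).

0

All heaps use S = {2, 5, 7}:
G(0) = 0
G(1) = mex{} = 0
G(2) = mex{0} = 1
G(3) = mex{0} = 1
G(4) = mex{1} = 0
G(5) = mex{1,0} = 2
G(6) = mex{0,0} = 1
G(7) = mex{2,1,0} = 3
G(8) = mex{1,1,0} = 2
G(9) = mex{3,0,1} = 2
G(10) = mex{2,2,1} = 0
G(11) = mex{2,1,0} = 3
G(12) = mex{0,3,2} = 1
G(13) = mex{3,2,1} = 0
Heap A: G(10) = 0.
Heap B: G(13) = 0.
Combined Grundy value = 0 ⊕ 0 = 0.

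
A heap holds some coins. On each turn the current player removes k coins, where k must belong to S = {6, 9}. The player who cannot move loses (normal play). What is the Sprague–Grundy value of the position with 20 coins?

0

G(0) = 0
G(1) = mex{} = 0
G(2) = mex{} = 0
G(3) = mex{} = 0
G(4) = mex{} = 0
G(5) = mex{} = 0
G(6) = mex{0} = 1
G(7) = mex{0} = 1
G(8) = mex{0} = 1
G(9) = mex{0,0} = 1
G(10) = mex{0,0} = 1
G(11) = mex{0,0} = 1
G(12) = mex{1,0} = 2
G(13) = mex{1,0} = 2
G(14) = mex{1,0} = 2
G(15) = mex{1,1} = 0
G(16) = mex{1,1} = 0
G(17) = mex{1,1} = 0
G(18) = mex{2,1} = 0
G(19) = mex{2,1} = 0
G(20) = mex{2,1} = 0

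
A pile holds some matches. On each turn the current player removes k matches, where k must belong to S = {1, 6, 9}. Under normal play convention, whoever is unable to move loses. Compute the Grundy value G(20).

n :  0  1  2  3  4  5  6  7  8  9 10 11 12 13 14 15 16 17 18 19 20
G :  0  1  0  1  0  1  2  0  1  2  3  2  0  1  0  1  2  0  1  0  1

1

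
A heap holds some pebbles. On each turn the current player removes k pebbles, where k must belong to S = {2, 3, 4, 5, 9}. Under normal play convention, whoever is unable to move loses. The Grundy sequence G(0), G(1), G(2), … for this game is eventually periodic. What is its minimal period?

7

G(0) = 0
G(1) = mex{} = 0
G(2) = mex{0} = 1
G(3) = mex{0,0} = 1
G(4) = mex{1,0,0} = 2
G(5) = mex{1,1,0,0} = 2
G(6) = mex{2,1,1,0} = 3
G(7) = mex{2,2,1,1} = 0
G(8) = mex{3,2,2,1} = 0
G(9) = mex{0,3,2,2,0} = 1
G(10) = mex{0,0,3,2,0} = 1
G(11) = mex{1,0,0,3,1} = 2
G(12) = mex{1,1,0,0,1} = 2
G(13) = mex{2,1,1,0,2} = 3
G(14) = mex{2,2,1,1,2} = 0
G(15) = mex{3,2,2,1,3} = 0
G(16) = mex{0,3,2,2,0} = 1
G(17) = mex{0,0,3,2,0} = 1
G(n+7) = G(n) holds for n = 0,…,8 (a full window of length max(S) = 9), so the sequence is purely periodic with period 7.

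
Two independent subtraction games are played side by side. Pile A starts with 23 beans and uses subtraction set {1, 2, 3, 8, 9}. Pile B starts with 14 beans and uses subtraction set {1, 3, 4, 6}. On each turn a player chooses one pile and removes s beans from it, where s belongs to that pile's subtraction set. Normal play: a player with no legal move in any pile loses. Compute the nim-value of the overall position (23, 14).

Pile A, S = {1, 2, 3, 8, 9}:
G(0) = 0
G(1) = mex{0} = 1
G(2) = mex{1,0} = 2
G(3) = mex{2,1,0} = 3
G(4) = mex{3,2,1} = 0
G(5) = mex{0,3,2} = 1
G(6) = mex{1,0,3} = 2
G(7) = mex{2,1,0} = 3
G(8) = mex{3,2,1,0} = 4
G(9) = mex{4,3,2,1,0} = 5
G(10) = mex{5,4,3,2,1} = 0
G(11) = mex{0,5,4,3,2} = 1
G(12) = mex{1,0,5,0,3} = 2
G(13) = mex{2,1,0,1,0} = 3
G(14) = mex{3,2,1,2,1} = 0
G(15) = mex{0,3,2,3,2} = 1
G(16) = mex{1,0,3,4,3} = 2
G(17) = mex{2,1,0,5,4} = 3
G(18) = mex{3,2,1,0,5} = 4
G(19) = mex{4,3,2,1,0} = 5
G(20) = mex{5,4,3,2,1} = 0
G(21) = mex{0,5,4,3,2} = 1
G(22) = mex{1,0,5,0,3} = 2
G(23) = mex{2,1,0,1,0} = 3
G_A(23) = 3.
Pile B, S = {1, 3, 4, 6}:
n :  0  1  2  3  4  5  6  7  8  9 10 11 12 13 14
G :  0  1  0  1  2  3  2  0  1  0  1  2  3  2  0
G_B(14) = 0.
Combined Grundy value = 3 ⊕ 0 = 3.

3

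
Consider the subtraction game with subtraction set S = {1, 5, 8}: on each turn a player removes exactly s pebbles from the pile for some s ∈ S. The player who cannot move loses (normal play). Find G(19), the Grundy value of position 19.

n :  0  1  2  3  4  5  6  7  8  9 10 11 12 13 14 15 16 17 18 19
G :  0  1  0  1  0  1  0  1  2  3  2  3  2  0  1  0  1  0  1  0

0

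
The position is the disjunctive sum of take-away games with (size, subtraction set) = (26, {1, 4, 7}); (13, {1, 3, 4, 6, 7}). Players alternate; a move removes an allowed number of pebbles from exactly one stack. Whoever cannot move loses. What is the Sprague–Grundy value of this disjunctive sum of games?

Stack A, S = {1, 4, 7}:
G(0) = 0
G(1) = mex{0} = 1
G(2) = mex{1} = 0
G(3) = mex{0} = 1
G(4) = mex{1,0} = 2
G(5) = mex{2,1} = 0
G(6) = mex{0,0} = 1
G(7) = mex{1,1,0} = 2
G(8) = mex{2,2,1} = 0
G(9) = mex{0,0,0} = 1
G(10) = mex{1,1,1} = 0
G(11) = mex{0,2,2} = 1
G(12) = mex{1,0,0} = 2
G(13) = mex{2,1,1} = 0
G(14) = mex{0,0,2} = 1
G(15) = mex{1,1,0} = 2
G(16) = mex{2,2,1} = 0
G(17) = mex{0,0,0} = 1
G(18) = mex{1,1,1} = 0
G(19) = mex{0,2,2} = 1
G(20) = mex{1,0,0} = 2
G(21) = mex{2,1,1} = 0
G(22) = mex{0,0,2} = 1
G(23) = mex{1,1,0} = 2
G(24) = mex{2,2,1} = 0
G(25) = mex{0,0,0} = 1
G(26) = mex{1,1,1} = 0
G_A(26) = 0.
Stack B, S = {1, 3, 4, 6, 7}:
G(0) = 0
G(1) = mex{0} = 1
G(2) = mex{1} = 0
G(3) = mex{0,0} = 1
G(4) = mex{1,1,0} = 2
G(5) = mex{2,0,1} = 3
G(6) = mex{3,1,0,0} = 2
G(7) = mex{2,2,1,1,0} = 3
G(8) = mex{3,3,2,0,1} = 4
G(9) = mex{4,2,3,1,0} = 5
G(10) = mex{5,3,2,2,1} = 0
G(11) = mex{0,4,3,3,2} = 1
G(12) = mex{1,5,4,2,3} = 0
G(13) = mex{0,0,5,3,2} = 1
G_B(13) = 1.
Combined Grundy value = 0 ⊕ 1 = 1.

1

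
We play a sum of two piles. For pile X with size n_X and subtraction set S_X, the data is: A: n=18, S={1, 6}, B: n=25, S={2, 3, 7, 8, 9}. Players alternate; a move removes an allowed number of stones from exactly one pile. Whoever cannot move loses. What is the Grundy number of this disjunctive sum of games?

Pile A, S = {1, 6}:
G(0) = 0
G(1) = mex{0} = 1
G(2) = mex{1} = 0
G(3) = mex{0} = 1
G(4) = mex{1} = 0
G(5) = mex{0} = 1
G(6) = mex{1,0} = 2
G(7) = mex{2,1} = 0
G(8) = mex{0,0} = 1
G(9) = mex{1,1} = 0
G(10) = mex{0,0} = 1
G(11) = mex{1,1} = 0
G(12) = mex{0,2} = 1
G(13) = mex{1,0} = 2
G(14) = mex{2,1} = 0
G(15) = mex{0,0} = 1
G(16) = mex{1,1} = 0
G(17) = mex{0,0} = 1
G(18) = mex{1,1} = 0
G_A(18) = 0.
Pile B, S = {2, 3, 7, 8, 9}:
G(0) = 0
G(1) = mex{} = 0
G(2) = mex{0} = 1
G(3) = mex{0,0} = 1
G(4) = mex{1,0} = 2
G(5) = mex{1,1} = 0
G(6) = mex{2,1} = 0
G(7) = mex{0,2,0} = 1
G(8) = mex{0,0,0,0} = 1
G(9) = mex{1,0,1,0,0} = 2
G(10) = mex{1,1,1,1,0} = 2
G(11) = mex{2,1,2,1,1} = 0
G(12) = mex{2,2,0,2,1} = 3
G(13) = mex{0,2,0,0,2} = 1
G(14) = mex{3,0,1,0,0} = 2
G(15) = mex{1,3,1,1,0} = 2
G(16) = mex{2,1,2,1,1} = 0
G(17) = mex{2,2,2,2,1} = 0
G(18) = mex{0,2,0,2,2} = 1
G(19) = mex{0,0,3,0,2} = 1
G(20) = mex{1,0,1,3,0} = 2
G(21) = mex{1,1,2,1,3} = 0
G(22) = mex{2,1,2,2,1} = 0
G(23) = mex{0,2,0,2,2} = 1
G(24) = mex{0,0,0,0,2} = 1
G(25) = mex{1,0,1,0,0} = 2
G_B(25) = 2.
Combined Grundy value = 0 ⊕ 2 = 2.

2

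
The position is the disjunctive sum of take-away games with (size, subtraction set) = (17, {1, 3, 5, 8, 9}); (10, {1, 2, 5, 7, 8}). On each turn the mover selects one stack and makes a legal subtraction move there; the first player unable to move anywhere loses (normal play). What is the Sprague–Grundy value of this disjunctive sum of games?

Stack A, S = {1, 3, 5, 8, 9}:
G(0) = 0
G(1) = mex{0} = 1
G(2) = mex{1} = 0
G(3) = mex{0,0} = 1
G(4) = mex{1,1} = 0
G(5) = mex{0,0,0} = 1
G(6) = mex{1,1,1} = 0
G(7) = mex{0,0,0} = 1
G(8) = mex{1,1,1,0} = 2
G(9) = mex{2,0,0,1,0} = 3
G(10) = mex{3,1,1,0,1} = 2
G(11) = mex{2,2,0,1,0} = 3
G(12) = mex{3,3,1,0,1} = 2
G(13) = mex{2,2,2,1,0} = 3
G(14) = mex{3,3,3,0,1} = 2
G(15) = mex{2,2,2,1,0} = 3
G(16) = mex{3,3,3,2,1} = 0
G(17) = mex{0,2,2,3,2} = 1
G_A(17) = 1.
Stack B, S = {1, 2, 5, 7, 8}:
G(0) = 0
G(1) = mex{0} = 1
G(2) = mex{1,0} = 2
G(3) = mex{2,1} = 0
G(4) = mex{0,2} = 1
G(5) = mex{1,0,0} = 2
G(6) = mex{2,1,1} = 0
G(7) = mex{0,2,2,0} = 1
G(8) = mex{1,0,0,1,0} = 2
G(9) = mex{2,1,1,2,1} = 0
G(10) = mex{0,2,2,0,2} = 1
G_B(10) = 1.
Combined Grundy value = 1 ⊕ 1 = 0.

0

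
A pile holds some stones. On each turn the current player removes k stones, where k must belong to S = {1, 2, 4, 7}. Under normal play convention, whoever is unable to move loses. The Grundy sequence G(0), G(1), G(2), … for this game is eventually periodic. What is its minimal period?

n :  0  1  2  3  4  5  6  7  8  9 10 11 12 13 14
G :  0  1  2  0  1  2  0  1  2  0  1  2  0  1  2
G(n+3) = G(n) holds for n = 0,…,6 (a full window of length max(S) = 7), so the sequence is purely periodic with period 3.

3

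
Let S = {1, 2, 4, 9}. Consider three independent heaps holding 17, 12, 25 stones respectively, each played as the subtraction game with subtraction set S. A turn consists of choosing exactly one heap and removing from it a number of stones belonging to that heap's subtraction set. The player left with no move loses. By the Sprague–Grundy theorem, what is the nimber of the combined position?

All heaps use S = {1, 2, 4, 9}:
G(0) = 0
G(1) = mex{0} = 1
G(2) = mex{1,0} = 2
G(3) = mex{2,1} = 0
G(4) = mex{0,2,0} = 1
G(5) = mex{1,0,1} = 2
G(6) = mex{2,1,2} = 0
G(7) = mex{0,2,0} = 1
G(8) = mex{1,0,1} = 2
G(9) = mex{2,1,2,0} = 3
G(10) = mex{3,2,0,1} = 4
G(11) = mex{4,3,1,2} = 0
G(12) = mex{0,4,2,0} = 1
G(13) = mex{1,0,3,1} = 2
G(14) = mex{2,1,4,2} = 0
G(15) = mex{0,2,0,0} = 1
G(16) = mex{1,0,1,1} = 2
G(17) = mex{2,1,2,2} = 0
G(18) = mex{0,2,0,3} = 1
G(19) = mex{1,0,1,4} = 2
G(20) = mex{2,1,2,0} = 3
G(21) = mex{3,2,0,1} = 4
G(22) = mex{4,3,1,2} = 0
G(23) = mex{0,4,2,0} = 1
G(24) = mex{1,0,3,1} = 2
G(25) = mex{2,1,4,2} = 0
Heap A: G(17) = 0.
Heap B: G(12) = 1.
Heap C: G(25) = 0.
Combined Grundy value = 0 ⊕ 1 ⊕ 0 = 1.

1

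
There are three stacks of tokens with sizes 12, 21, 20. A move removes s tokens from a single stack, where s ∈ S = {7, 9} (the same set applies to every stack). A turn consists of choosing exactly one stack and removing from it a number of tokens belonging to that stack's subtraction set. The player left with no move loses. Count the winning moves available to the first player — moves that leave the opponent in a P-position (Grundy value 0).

5

All stacks use S = {7, 9}:
G(0) = 0
G(1) = mex{} = 0
G(2) = mex{} = 0
G(3) = mex{} = 0
G(4) = mex{} = 0
G(5) = mex{} = 0
G(6) = mex{} = 0
G(7) = mex{0} = 1
G(8) = mex{0} = 1
G(9) = mex{0,0} = 1
G(10) = mex{0,0} = 1
G(11) = mex{0,0} = 1
G(12) = mex{0,0} = 1
G(13) = mex{0,0} = 1
G(14) = mex{1,0} = 2
G(15) = mex{1,0} = 2
G(16) = mex{1,1} = 0
G(17) = mex{1,1} = 0
G(18) = mex{1,1} = 0
G(19) = mex{1,1} = 0
G(20) = mex{1,1} = 0
G(21) = mex{2,1} = 0
Stack A: G(12) = 1.
Stack B: G(21) = 0.
Stack C: G(20) = 0.
Combined Grundy value = 1 ⊕ 0 ⊕ 0 = 1.
A winning move leaves total XOR = 0, i.e. changes one component's Grundy value g to g ⊕ X where X is the current total.
Stack A: need g' = 1⊕1 = 0. Options: 12−7→G=0, 12−9→G=0. Hits: 2.
Stack B: need g' = 0⊕1 = 1. Options: 21−7→G=2, 21−9→G=1. Hits: 1.
Stack C: need g' = 0⊕1 = 1. Options: 20−7→G=1, 20−9→G=1. Hits: 2.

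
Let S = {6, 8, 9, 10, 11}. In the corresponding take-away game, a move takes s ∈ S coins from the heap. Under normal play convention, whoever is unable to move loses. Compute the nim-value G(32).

2

G(0) = 0
G(1) = mex{} = 0
G(2) = mex{} = 0
G(3) = mex{} = 0
G(4) = mex{} = 0
G(5) = mex{} = 0
G(6) = mex{0} = 1
G(7) = mex{0} = 1
G(8) = mex{0,0} = 1
G(9) = mex{0,0,0} = 1
G(10) = mex{0,0,0,0} = 1
G(11) = mex{0,0,0,0,0} = 1
G(12) = mex{1,0,0,0,0} = 2
G(13) = mex{1,0,0,0,0} = 2
G(14) = mex{1,1,0,0,0} = 2
G(15) = mex{1,1,1,0,0} = 2
G(16) = mex{1,1,1,1,0} = 2
G(17) = mex{1,1,1,1,1} = 0
G(18) = mex{2,1,1,1,1} = 0
G(19) = mex{2,1,1,1,1} = 0
G(20) = mex{2,2,1,1,1} = 0
G(21) = mex{2,2,2,1,1} = 0
G(22) = mex{2,2,2,2,1} = 0
G(23) = mex{0,2,2,2,2} = 1
G(24) = mex{0,2,2,2,2} = 1
G(25) = mex{0,0,2,2,2} = 1
G(26) = mex{0,0,0,2,2} = 1
G(27) = mex{0,0,0,0,2} = 1
G(28) = mex{0,0,0,0,0} = 1
G(29) = mex{1,0,0,0,0} = 2
G(30) = mex{1,0,0,0,0} = 2
G(31) = mex{1,1,0,0,0} = 2
G(32) = mex{1,1,1,0,0} = 2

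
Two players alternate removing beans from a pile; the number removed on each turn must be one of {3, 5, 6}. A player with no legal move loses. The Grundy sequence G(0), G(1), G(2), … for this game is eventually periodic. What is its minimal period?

9

n :  0  1  2  3  4  5  6  7  8  9 10 11 12 13 14 15 16 17 18 19
G :  0  0  0  1  1  1  2  2  2  0  0  0  1  1  1  2  2  2  0  0
G(n+9) = G(n) holds for n = 0,…,5 (a full window of length max(S) = 6), so the sequence is purely periodic with period 9.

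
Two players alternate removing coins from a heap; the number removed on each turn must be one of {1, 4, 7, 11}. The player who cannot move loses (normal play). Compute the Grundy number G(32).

4

n :  0  1  2  3  4  5  6  7  8  9 10 11 12 13 14 15 16 17 18 19 20 21 22 23 24 25 26 27 28 29 30 31 32
G :  0  1  0  1  2  0  1  2  0  1  0  1  2  3  4  3  4  2  0  1  0  1  2  0  1  2  0  1  0  1  2  3  4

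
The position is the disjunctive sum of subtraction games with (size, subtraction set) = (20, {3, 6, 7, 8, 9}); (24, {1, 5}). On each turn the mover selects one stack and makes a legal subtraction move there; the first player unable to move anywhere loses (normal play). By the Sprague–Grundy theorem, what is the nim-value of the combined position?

Stack A, S = {3, 6, 7, 8, 9}:
n :  0  1  2  3  4  5  6  7  8  9 10 11 12 13 14 15 16 17 18 19 20
G :  0  0  0  1  1  1  2  2  2  3  3  3  0  0  0  1  1  1  2  2  2
G_A(20) = 2.
Stack B, S = {1, 5}:
G(0) = 0
G(1) = mex{0} = 1
G(2) = mex{1} = 0
G(3) = mex{0} = 1
G(4) = mex{1} = 0
G(5) = mex{0,0} = 1
G(6) = mex{1,1} = 0
G(7) = mex{0,0} = 1
G(8) = mex{1,1} = 0
G(9) = mex{0,0} = 1
G(10) = mex{1,1} = 0
G(11) = mex{0,0} = 1
G(12) = mex{1,1} = 0
G(13) = mex{0,0} = 1
G(14) = mex{1,1} = 0
G(15) = mex{0,0} = 1
G(16) = mex{1,1} = 0
G(17) = mex{0,0} = 1
G(18) = mex{1,1} = 0
G(19) = mex{0,0} = 1
G(20) = mex{1,1} = 0
G(21) = mex{0,0} = 1
G(22) = mex{1,1} = 0
G(23) = mex{0,0} = 1
G(24) = mex{1,1} = 0
G_B(24) = 0.
Combined Grundy value = 2 ⊕ 0 = 2.

2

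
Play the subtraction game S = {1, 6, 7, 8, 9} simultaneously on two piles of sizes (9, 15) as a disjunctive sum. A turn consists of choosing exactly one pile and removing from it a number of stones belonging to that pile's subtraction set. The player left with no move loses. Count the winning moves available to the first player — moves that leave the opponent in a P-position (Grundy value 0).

All piles use S = {1, 6, 7, 8, 9}:
n :  0  1  2  3  4  5  6  7  8  9 10 11 12 13 14 15
G :  0  1  0  1  0  1  2  3  2  3  2  3  4  5  0  1
Pile A: G(9) = 3.
Pile B: G(15) = 1.
Combined Grundy value = 3 ⊕ 1 = 2.
A winning move leaves total XOR = 0, i.e. changes one component's Grundy value g to g ⊕ X where X is the current total.
Pile A: need g' = 3⊕2 = 1. Options: 9−1→G=2, 9−6→G=1, 9−7→G=0, 9−8→G=1, 9−9→G=0. Hits: 2.
Pile B: need g' = 1⊕2 = 3. Options: 15−1→G=0, 15−6→G=3, 15−7→G=2, 15−8→G=3, 15−9→G=2. Hits: 2.

4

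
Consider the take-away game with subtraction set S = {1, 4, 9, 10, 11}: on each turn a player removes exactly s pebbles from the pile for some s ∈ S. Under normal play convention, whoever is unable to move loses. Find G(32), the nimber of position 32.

n :  0  1  2  3  4  5  6  7  8  9 10 11 12 13 14 15 16 17 18 19 20 21 22 23 24 25 26 27 28 29 30 31 32
G :  0  1  0  1  2  0  1  0  1  2  3  2  3  4  5  3  2  3  4  0  1  0  1  2  0  1  0  1  2  3  2  3  4

4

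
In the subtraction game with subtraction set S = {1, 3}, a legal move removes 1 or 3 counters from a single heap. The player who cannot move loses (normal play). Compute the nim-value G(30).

G(0) = 0
G(1) = mex{0} = 1
G(2) = mex{1} = 0
G(3) = mex{0,0} = 1
G(4) = mex{1,1} = 0
G(5) = mex{0,0} = 1
G(6) = mex{1,1} = 0
G(7) = mex{0,0} = 1
G(8) = mex{1,1} = 0
G(9) = mex{0,0} = 1
G(10) = mex{1,1} = 0
G(11) = mex{0,0} = 1
G(12) = mex{1,1} = 0
G(13) = mex{0,0} = 1
G(14) = mex{1,1} = 0
G(15) = mex{0,0} = 1
G(16) = mex{1,1} = 0
G(17) = mex{0,0} = 1
G(18) = mex{1,1} = 0
G(19) = mex{0,0} = 1
G(20) = mex{1,1} = 0
G(21) = mex{0,0} = 1
G(22) = mex{1,1} = 0
G(23) = mex{0,0} = 1
G(24) = mex{1,1} = 0
G(25) = mex{0,0} = 1
G(26) = mex{1,1} = 0
G(27) = mex{0,0} = 1
G(28) = mex{1,1} = 0
G(29) = mex{0,0} = 1
G(30) = mex{1,1} = 0

0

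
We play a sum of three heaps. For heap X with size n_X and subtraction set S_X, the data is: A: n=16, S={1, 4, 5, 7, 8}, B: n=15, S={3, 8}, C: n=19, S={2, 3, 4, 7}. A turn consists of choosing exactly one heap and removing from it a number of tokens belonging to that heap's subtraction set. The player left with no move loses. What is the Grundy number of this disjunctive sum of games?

Heap A, S = {1, 4, 5, 7, 8}:
G(0) = 0
G(1) = mex{0} = 1
G(2) = mex{1} = 0
G(3) = mex{0} = 1
G(4) = mex{1,0} = 2
G(5) = mex{2,1,0} = 3
G(6) = mex{3,0,1} = 2
G(7) = mex{2,1,0,0} = 3
G(8) = mex{3,2,1,1,0} = 4
G(9) = mex{4,3,2,0,1} = 5
G(10) = mex{5,2,3,1,0} = 4
G(11) = mex{4,3,2,2,1} = 0
G(12) = mex{0,4,3,3,2} = 1
G(13) = mex{1,5,4,2,3} = 0
G(14) = mex{0,4,5,3,2} = 1
G(15) = mex{1,0,4,4,3} = 2
G(16) = mex{2,1,0,5,4} = 3
G_A(16) = 3.
Heap B, S = {3, 8}:
n :  0  1  2  3  4  5  6  7  8  9 10 11 12 13 14 15
G :  0  0  0  1  1  1  0  0  2  1  1  0  0  0  1  1
G_B(15) = 1.
Heap C, S = {2, 3, 4, 7}:
n :  0  1  2  3  4  5  6  7  8  9 10 11 12 13 14 15 16 17 18 19
G :  0  0  1  1  2  2  0  3  1  4  2  0  0  1  1  2  2  0  3  1
G_C(19) = 1.
Combined Grundy value = 3 ⊕ 1 ⊕ 1 = 3.

3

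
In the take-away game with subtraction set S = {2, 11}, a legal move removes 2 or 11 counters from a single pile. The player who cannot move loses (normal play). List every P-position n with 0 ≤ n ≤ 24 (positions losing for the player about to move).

G(0) = 0
G(1) = mex{} = 0
G(2) = mex{0} = 1
G(3) = mex{0} = 1
G(4) = mex{1} = 0
G(5) = mex{1} = 0
G(6) = mex{0} = 1
G(7) = mex{0} = 1
G(8) = mex{1} = 0
G(9) = mex{1} = 0
G(10) = mex{0} = 1
G(11) = mex{0,0} = 1
G(12) = mex{1,0} = 2
G(13) = mex{1,1} = 0
G(14) = mex{2,1} = 0
G(15) = mex{0,0} = 1
G(16) = mex{0,0} = 1
G(17) = mex{1,1} = 0
G(18) = mex{1,1} = 0
G(19) = mex{0,0} = 1
G(20) = mex{0,0} = 1
G(21) = mex{1,1} = 0
G(22) = mex{1,1} = 0
G(23) = mex{0,2} = 1
G(24) = mex{0,0} = 1
P-positions are exactly the n with G(n) = 0.

0, 1, 4, 5, 8, 9, 13, 14, 17, 18, 21, 22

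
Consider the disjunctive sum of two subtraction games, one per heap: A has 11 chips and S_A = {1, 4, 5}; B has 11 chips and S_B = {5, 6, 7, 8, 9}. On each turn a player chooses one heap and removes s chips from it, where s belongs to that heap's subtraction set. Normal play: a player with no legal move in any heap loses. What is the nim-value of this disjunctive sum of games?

Heap A, S = {1, 4, 5}:
n :  0  1  2  3  4  5  6  7  8  9 10 11
G :  0  1  0  1  2  3  2  3  0  1  0  1
G_A(11) = 1.
Heap B, S = {5, 6, 7, 8, 9}:
n :  0  1  2  3  4  5  6  7  8  9 10 11
G :  0  0  0  0  0  1  1  1  1  1  2  2
G_B(11) = 2.
Combined Grundy value = 1 ⊕ 2 = 3.

3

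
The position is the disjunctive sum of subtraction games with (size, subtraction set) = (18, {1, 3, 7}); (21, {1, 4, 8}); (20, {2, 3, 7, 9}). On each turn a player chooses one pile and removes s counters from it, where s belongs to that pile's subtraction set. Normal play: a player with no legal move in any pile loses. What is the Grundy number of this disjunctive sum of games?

Pile A, S = {1, 3, 7}:
n :  0  1  2  3  4  5  6  7  8  9 10 11 12 13 14 15 16 17 18
G :  0  1  0  1  0  1  0  1  0  1  0  1  0  1  0  1  0  1  0
G_A(18) = 0.
Pile B, S = {1, 4, 8}:
n :  0  1  2  3  4  5  6  7  8  9 10 11 12 13 14 15 16 17 18 19 20 21
G :  0  1  0  1  2  0  1  0  1  2  3  2  0  1  0  1  2  0  1  0  1  2
G_B(21) = 2.
Pile C, S = {2, 3, 7, 9}:
n :  0  1  2  3  4  5  6  7  8  9 10 11 12 13 14 15 16 17 18 19 20
G :  0  0  1  1  2  0  0  1  1  2  2  0  3  1  2  2  0  0  1  1  2
G_C(20) = 2.
Combined Grundy value = 0 ⊕ 2 ⊕ 2 = 0.

0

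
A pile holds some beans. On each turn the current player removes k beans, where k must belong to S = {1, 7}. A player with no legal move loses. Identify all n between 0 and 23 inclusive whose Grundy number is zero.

0, 2, 4, 6, 8, 10, 12, 14, 16, 18, 20, 22

n :  0  1  2  3  4  5  6  7  8  9 10 11 12 13 14 15 16 17 18 19 20 21 22 23
G :  0  1  0  1  0  1  0  1  0  1  0  1  0  1  0  1  0  1  0  1  0  1  0  1
P-positions are exactly the n with G(n) = 0.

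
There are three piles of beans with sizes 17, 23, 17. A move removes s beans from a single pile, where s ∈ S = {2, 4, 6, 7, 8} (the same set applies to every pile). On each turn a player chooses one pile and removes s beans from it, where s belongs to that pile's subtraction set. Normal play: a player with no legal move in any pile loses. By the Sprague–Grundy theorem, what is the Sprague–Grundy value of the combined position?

All piles use S = {2, 4, 6, 7, 8}:
G(0) = 0
G(1) = mex{} = 0
G(2) = mex{0} = 1
G(3) = mex{0} = 1
G(4) = mex{1,0} = 2
G(5) = mex{1,0} = 2
G(6) = mex{2,1,0} = 3
G(7) = mex{2,1,0,0} = 3
G(8) = mex{3,2,1,0,0} = 4
G(9) = mex{3,2,1,1,0} = 4
G(10) = mex{4,3,2,1,1} = 0
G(11) = mex{4,3,2,2,1} = 0
G(12) = mex{0,4,3,2,2} = 1
G(13) = mex{0,4,3,3,2} = 1
G(14) = mex{1,0,4,3,3} = 2
G(15) = mex{1,0,4,4,3} = 2
G(16) = mex{2,1,0,4,4} = 3
G(17) = mex{2,1,0,0,4} = 3
G(18) = mex{3,2,1,0,0} = 4
G(19) = mex{3,2,1,1,0} = 4
G(20) = mex{4,3,2,1,1} = 0
G(21) = mex{4,3,2,2,1} = 0
G(22) = mex{0,4,3,2,2} = 1
G(23) = mex{0,4,3,3,2} = 1
Pile A: G(17) = 3.
Pile B: G(23) = 1.
Pile C: G(17) = 3.
Combined Grundy value = 3 ⊕ 1 ⊕ 3 = 1.

1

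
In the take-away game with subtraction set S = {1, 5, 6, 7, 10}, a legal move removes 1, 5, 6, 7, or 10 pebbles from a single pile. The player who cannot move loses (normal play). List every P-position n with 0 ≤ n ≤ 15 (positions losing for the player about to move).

0, 2, 4, 13, 15

n :  0  1  2  3  4  5  6  7  8  9 10 11 12 13 14 15
G :  0  1  0  1  0  1  2  3  2  3  2  3  4  0  1  0
P-positions are exactly the n with G(n) = 0.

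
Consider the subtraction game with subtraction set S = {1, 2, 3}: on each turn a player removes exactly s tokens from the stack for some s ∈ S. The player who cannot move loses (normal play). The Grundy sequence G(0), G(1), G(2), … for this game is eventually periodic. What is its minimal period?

n :  0  1  2  3  4  5  6  7  8  9 10 11 12 13 14
G :  0  1  2  3  0  1  2  3  0  1  2  3  0  1  2
G(n+4) = G(n) holds for n = 0,…,2 (a full window of length max(S) = 3), so the sequence is purely periodic with period 4.

4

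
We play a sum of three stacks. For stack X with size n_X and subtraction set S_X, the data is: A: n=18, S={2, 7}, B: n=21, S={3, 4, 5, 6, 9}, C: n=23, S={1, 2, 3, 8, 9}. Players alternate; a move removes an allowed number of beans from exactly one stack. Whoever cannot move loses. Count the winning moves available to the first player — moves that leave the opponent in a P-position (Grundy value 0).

Stack A, S = {2, 7}:
n :  0  1  2  3  4  5  6  7  8  9 10 11 12 13 14 15 16 17 18
G :  0  0  1  1  0  0  1  1  2  0  0  1  1  0  0  1  1  2  0
G_A(18) = 0.
Stack B, S = {3, 4, 5, 6, 9}:
G(0) = 0
G(1) = mex{} = 0
G(2) = mex{} = 0
G(3) = mex{0} = 1
G(4) = mex{0,0} = 1
G(5) = mex{0,0,0} = 1
G(6) = mex{1,0,0,0} = 2
G(7) = mex{1,1,0,0} = 2
G(8) = mex{1,1,1,0} = 2
G(9) = mex{2,1,1,1,0} = 3
G(10) = mex{2,2,1,1,0} = 3
G(11) = mex{2,2,2,1,0} = 3
G(12) = mex{3,2,2,2,1} = 0
G(13) = mex{3,3,2,2,1} = 0
G(14) = mex{3,3,3,2,1} = 0
G(15) = mex{0,3,3,3,2} = 1
G(16) = mex{0,0,3,3,2} = 1
G(17) = mex{0,0,0,3,2} = 1
G(18) = mex{1,0,0,0,3} = 2
G(19) = mex{1,1,0,0,3} = 2
G(20) = mex{1,1,1,0,3} = 2
G(21) = mex{2,1,1,1,0} = 3
G_B(21) = 3.
Stack C, S = {1, 2, 3, 8, 9}:
n :  0  1  2  3  4  5  6  7  8  9 10 11 12 13 14 15 16 17 18 19 20 21 22 23
G :  0  1  2  3  0  1  2  3  4  5  0  1  2  3  0  1  2  3  4  5  0  1  2  3
G_C(23) = 3.
Combined Grundy value = 0 ⊕ 3 ⊕ 3 = 0.
A winning move leaves total XOR = 0, i.e. changes one component's Grundy value g to g ⊕ X where X is the current total.
Stack A: target g' = 0⊕0 = 0, but every legal move changes the Grundy value (mex property), so 0 moves.
Stack B: target g' = 3⊕0 = 3, but every legal move changes the Grundy value (mex property), so 0 moves.
Stack C: target g' = 3⊕0 = 3, but every legal move changes the Grundy value (mex property), so 0 moves.

0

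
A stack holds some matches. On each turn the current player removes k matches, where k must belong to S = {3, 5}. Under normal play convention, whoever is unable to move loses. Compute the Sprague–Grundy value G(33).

0

G(0) = 0
G(1) = mex{} = 0
G(2) = mex{} = 0
G(3) = mex{0} = 1
G(4) = mex{0} = 1
G(5) = mex{0,0} = 1
G(6) = mex{1,0} = 2
G(7) = mex{1,0} = 2
G(8) = mex{1,1} = 0
G(9) = mex{2,1} = 0
G(10) = mex{2,1} = 0
G(11) = mex{0,2} = 1
G(12) = mex{0,2} = 1
G(13) = mex{0,0} = 1
G(14) = mex{1,0} = 2
G(15) = mex{1,0} = 2
G(16) = mex{1,1} = 0
G(17) = mex{2,1} = 0
G(18) = mex{2,1} = 0
G(19) = mex{0,2} = 1
G(20) = mex{0,2} = 1
G(21) = mex{0,0} = 1
G(22) = mex{1,0} = 2
G(23) = mex{1,0} = 2
G(24) = mex{1,1} = 0
G(25) = mex{2,1} = 0
G(26) = mex{2,1} = 0
G(27) = mex{0,2} = 1
G(28) = mex{0,2} = 1
G(29) = mex{0,0} = 1
G(30) = mex{1,0} = 2
G(31) = mex{1,0} = 2
G(32) = mex{1,1} = 0
G(33) = mex{2,1} = 0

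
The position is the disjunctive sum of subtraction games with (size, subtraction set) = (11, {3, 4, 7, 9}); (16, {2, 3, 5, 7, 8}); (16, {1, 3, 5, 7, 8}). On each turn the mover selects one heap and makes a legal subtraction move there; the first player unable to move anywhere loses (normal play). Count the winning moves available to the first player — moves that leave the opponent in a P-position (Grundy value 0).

Heap A, S = {3, 4, 7, 9}:
n :  0  1  2  3  4  5  6  7  8  9 10 11
G :  0  0  0  1  1  1  2  2  2  3  3  3
G_A(11) = 3.
Heap B, S = {2, 3, 5, 7, 8}:
G(0) = 0
G(1) = mex{} = 0
G(2) = mex{0} = 1
G(3) = mex{0,0} = 1
G(4) = mex{1,0} = 2
G(5) = mex{1,1,0} = 2
G(6) = mex{2,1,0} = 3
G(7) = mex{2,2,1,0} = 3
G(8) = mex{3,2,1,0,0} = 4
G(9) = mex{3,3,2,1,0} = 4
G(10) = mex{4,3,2,1,1} = 0
G(11) = mex{4,4,3,2,1} = 0
G(12) = mex{0,4,3,2,2} = 1
G(13) = mex{0,0,4,3,2} = 1
G(14) = mex{1,0,4,3,3} = 2
G(15) = mex{1,1,0,4,3} = 2
G(16) = mex{2,1,0,4,4} = 3
G_B(16) = 3.
Heap C, S = {1, 3, 5, 7, 8}:
G(0) = 0
G(1) = mex{0} = 1
G(2) = mex{1} = 0
G(3) = mex{0,0} = 1
G(4) = mex{1,1} = 0
G(5) = mex{0,0,0} = 1
G(6) = mex{1,1,1} = 0
G(7) = mex{0,0,0,0} = 1
G(8) = mex{1,1,1,1,0} = 2
G(9) = mex{2,0,0,0,1} = 3
G(10) = mex{3,1,1,1,0} = 2
G(11) = mex{2,2,0,0,1} = 3
G(12) = mex{3,3,1,1,0} = 2
G(13) = mex{2,2,2,0,1} = 3
G(14) = mex{3,3,3,1,0} = 2
G(15) = mex{2,2,2,2,1} = 0
G(16) = mex{0,3,3,3,2} = 1
G_C(16) = 1.
Combined Grundy value = 3 ⊕ 3 ⊕ 1 = 1.
A winning move leaves total XOR = 0, i.e. changes one component's Grundy value g to g ⊕ X where X is the current total.
Heap A: need g' = 3⊕1 = 2. Options: 11−3→G=2, 11−4→G=2, 11−7→G=1, 11−9→G=0. Hits: 2.
Heap B: need g' = 3⊕1 = 2. Options: 16−2→G=2, 16−3→G=1, 16−5→G=0, 16−7→G=4, 16−8→G=4. Hits: 1.
Heap C: need g' = 1⊕1 = 0. Options: 16−1→G=0, 16−3→G=3, 16−5→G=3, 16−7→G=3, 16−8→G=2. Hits: 1.

4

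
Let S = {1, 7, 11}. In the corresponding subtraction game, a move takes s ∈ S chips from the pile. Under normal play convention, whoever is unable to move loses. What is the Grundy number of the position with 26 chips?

0

n :  0  1  2  3  4  5  6  7  8  9 10 11 12 13 14 15 16 17 18 19 20 21 22 23 24 25 26
G :  0  1  0  1  0  1  0  1  0  1  0  1  0  1  0  1  0  1  0  1  0  1  0  1  0  1  0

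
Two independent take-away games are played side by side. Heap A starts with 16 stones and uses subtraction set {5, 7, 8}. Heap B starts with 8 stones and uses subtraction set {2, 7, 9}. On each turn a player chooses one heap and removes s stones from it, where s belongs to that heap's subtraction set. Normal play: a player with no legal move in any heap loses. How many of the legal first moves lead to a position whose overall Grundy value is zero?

2

Heap A, S = {5, 7, 8}:
n :  0  1  2  3  4  5  6  7  8  9 10 11 12 13 14 15 16
G :  0  0  0  0  0  1  1  1  1  1  2  2  2  0  0  0  0
G_A(16) = 0.
Heap B, S = {2, 7, 9}:
G(0) = 0
G(1) = mex{} = 0
G(2) = mex{0} = 1
G(3) = mex{0} = 1
G(4) = mex{1} = 0
G(5) = mex{1} = 0
G(6) = mex{0} = 1
G(7) = mex{0,0} = 1
G(8) = mex{1,0} = 2
G_B(8) = 2.
Combined Grundy value = 0 ⊕ 2 = 2.
A winning move leaves total XOR = 0, i.e. changes one component's Grundy value g to g ⊕ X where X is the current total.
Heap A: need g' = 0⊕2 = 2. Options: 16−5→G=2, 16−7→G=1, 16−8→G=1. Hits: 1.
Heap B: need g' = 2⊕2 = 0. Options: 8−2→G=1, 8−7→G=0. Hits: 1.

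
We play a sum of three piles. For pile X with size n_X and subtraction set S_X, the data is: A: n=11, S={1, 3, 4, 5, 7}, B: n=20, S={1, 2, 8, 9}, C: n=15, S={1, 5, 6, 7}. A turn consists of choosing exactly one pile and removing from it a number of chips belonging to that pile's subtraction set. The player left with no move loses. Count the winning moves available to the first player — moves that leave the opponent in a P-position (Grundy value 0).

Pile A, S = {1, 3, 4, 5, 7}:
G(0) = 0
G(1) = mex{0} = 1
G(2) = mex{1} = 0
G(3) = mex{0,0} = 1
G(4) = mex{1,1,0} = 2
G(5) = mex{2,0,1,0} = 3
G(6) = mex{3,1,0,1} = 2
G(7) = mex{2,2,1,0,0} = 3
G(8) = mex{3,3,2,1,1} = 0
G(9) = mex{0,2,3,2,0} = 1
G(10) = mex{1,3,2,3,1} = 0
G(11) = mex{0,0,3,2,2} = 1
G_A(11) = 1.
Pile B, S = {1, 2, 8, 9}:
G(0) = 0
G(1) = mex{0} = 1
G(2) = mex{1,0} = 2
G(3) = mex{2,1} = 0
G(4) = mex{0,2} = 1
G(5) = mex{1,0} = 2
G(6) = mex{2,1} = 0
G(7) = mex{0,2} = 1
G(8) = mex{1,0,0} = 2
G(9) = mex{2,1,1,0} = 3
G(10) = mex{3,2,2,1} = 0
G(11) = mex{0,3,0,2} = 1
G(12) = mex{1,0,1,0} = 2
G(13) = mex{2,1,2,1} = 0
G(14) = mex{0,2,0,2} = 1
G(15) = mex{1,0,1,0} = 2
G(16) = mex{2,1,2,1} = 0
G(17) = mex{0,2,3,2} = 1
G(18) = mex{1,0,0,3} = 2
G(19) = mex{2,1,1,0} = 3
G(20) = mex{3,2,2,1} = 0
G_B(20) = 0.
Pile C, S = {1, 5, 6, 7}:
G(0) = 0
G(1) = mex{0} = 1
G(2) = mex{1} = 0
G(3) = mex{0} = 1
G(4) = mex{1} = 0
G(5) = mex{0,0} = 1
G(6) = mex{1,1,0} = 2
G(7) = mex{2,0,1,0} = 3
G(8) = mex{3,1,0,1} = 2
G(9) = mex{2,0,1,0} = 3
G(10) = mex{3,1,0,1} = 2
G(11) = mex{2,2,1,0} = 3
G(12) = mex{3,3,2,1} = 0
G(13) = mex{0,2,3,2} = 1
G(14) = mex{1,3,2,3} = 0
G(15) = mex{0,2,3,2} = 1
G_C(15) = 1.
Combined Grundy value = 1 ⊕ 0 ⊕ 1 = 0.
A winning move leaves total XOR = 0, i.e. changes one component's Grundy value g to g ⊕ X where X is the current total.
Pile A: target g' = 1⊕0 = 1, but every legal move changes the Grundy value (mex property), so 0 moves.
Pile B: target g' = 0⊕0 = 0, but every legal move changes the Grundy value (mex property), so 0 moves.
Pile C: target g' = 1⊕0 = 1, but every legal move changes the Grundy value (mex property), so 0 moves.

0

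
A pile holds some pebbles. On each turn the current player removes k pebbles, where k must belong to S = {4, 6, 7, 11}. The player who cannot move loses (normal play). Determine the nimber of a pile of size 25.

2

G(0) = 0
G(1) = mex{} = 0
G(2) = mex{} = 0
G(3) = mex{} = 0
G(4) = mex{0} = 1
G(5) = mex{0} = 1
G(6) = mex{0,0} = 1
G(7) = mex{0,0,0} = 1
G(8) = mex{1,0,0} = 2
G(9) = mex{1,0,0} = 2
G(10) = mex{1,1,0} = 2
G(11) = mex{1,1,1,0} = 2
G(12) = mex{2,1,1,0} = 3
G(13) = mex{2,1,1,0} = 3
G(14) = mex{2,2,1,0} = 3
G(15) = mex{2,2,2,1} = 0
G(16) = mex{3,2,2,1} = 0
G(17) = mex{3,2,2,1} = 0
G(18) = mex{3,3,2,1} = 0
G(19) = mex{0,3,3,2} = 1
G(20) = mex{0,3,3,2} = 1
G(21) = mex{0,0,3,2} = 1
G(22) = mex{0,0,0,2} = 1
G(23) = mex{1,0,0,3} = 2
G(24) = mex{1,0,0,3} = 2
G(25) = mex{1,1,0,3} = 2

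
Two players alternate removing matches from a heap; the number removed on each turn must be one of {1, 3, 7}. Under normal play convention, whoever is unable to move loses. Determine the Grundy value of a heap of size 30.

0

n :  0  1  2  3  4  5  6  7  8  9 10 11 12 13 14 15 16 17 18 19 20 21 22 23 24 25 26 27 28 29 30
G :  0  1  0  1  0  1  0  1  0  1  0  1  0  1  0  1  0  1  0  1  0  1  0  1  0  1  0  1  0  1  0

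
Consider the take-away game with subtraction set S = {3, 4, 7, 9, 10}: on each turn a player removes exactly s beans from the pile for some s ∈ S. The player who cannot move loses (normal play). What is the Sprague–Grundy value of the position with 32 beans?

2

G(0) = 0
G(1) = mex{} = 0
G(2) = mex{} = 0
G(3) = mex{0} = 1
G(4) = mex{0,0} = 1
G(5) = mex{0,0} = 1
G(6) = mex{1,0} = 2
G(7) = mex{1,1,0} = 2
G(8) = mex{1,1,0} = 2
G(9) = mex{2,1,0,0} = 3
G(10) = mex{2,2,1,0,0} = 3
G(11) = mex{2,2,1,0,0} = 3
G(12) = mex{3,2,1,1,0} = 4
G(13) = mex{3,3,2,1,1} = 0
G(14) = mex{3,3,2,1,1} = 0
G(15) = mex{4,3,2,2,1} = 0
G(16) = mex{0,4,3,2,2} = 1
G(17) = mex{0,0,3,2,2} = 1
G(18) = mex{0,0,3,3,2} = 1
G(19) = mex{1,0,4,3,3} = 2
G(20) = mex{1,1,0,3,3} = 2
G(21) = mex{1,1,0,4,3} = 2
G(22) = mex{2,1,0,0,4} = 3
G(23) = mex{2,2,1,0,0} = 3
G(24) = mex{2,2,1,0,0} = 3
G(25) = mex{3,2,1,1,0} = 4
G(26) = mex{3,3,2,1,1} = 0
G(27) = mex{3,3,2,1,1} = 0
G(28) = mex{4,3,2,2,1} = 0
G(29) = mex{0,4,3,2,2} = 1
G(30) = mex{0,0,3,2,2} = 1
G(31) = mex{0,0,3,3,2} = 1
G(32) = mex{1,0,4,3,3} = 2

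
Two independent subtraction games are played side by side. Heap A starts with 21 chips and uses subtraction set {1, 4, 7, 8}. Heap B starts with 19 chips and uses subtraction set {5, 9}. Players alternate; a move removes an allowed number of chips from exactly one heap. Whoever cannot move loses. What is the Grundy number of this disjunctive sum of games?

Heap A, S = {1, 4, 7, 8}:
G(0) = 0
G(1) = mex{0} = 1
G(2) = mex{1} = 0
G(3) = mex{0} = 1
G(4) = mex{1,0} = 2
G(5) = mex{2,1} = 0
G(6) = mex{0,0} = 1
G(7) = mex{1,1,0} = 2
G(8) = mex{2,2,1,0} = 3
G(9) = mex{3,0,0,1} = 2
G(10) = mex{2,1,1,0} = 3
G(11) = mex{3,2,2,1} = 0
G(12) = mex{0,3,0,2} = 1
G(13) = mex{1,2,1,0} = 3
G(14) = mex{3,3,2,1} = 0
G(15) = mex{0,0,3,2} = 1
G(16) = mex{1,1,2,3} = 0
G(17) = mex{0,3,3,2} = 1
G(18) = mex{1,0,0,3} = 2
G(19) = mex{2,1,1,0} = 3
G(20) = mex{3,0,3,1} = 2
G(21) = mex{2,1,0,3} = 4
G_A(21) = 4.
Heap B, S = {5, 9}:
n :  0  1  2  3  4  5  6  7  8  9 10 11 12 13 14 15 16 17 18 19
G :  0  0  0  0  0  1  1  1  1  1  2  2  2  2  0  0  0  0  0  1
G_B(19) = 1.
Combined Grundy value = 4 ⊕ 1 = 5.

5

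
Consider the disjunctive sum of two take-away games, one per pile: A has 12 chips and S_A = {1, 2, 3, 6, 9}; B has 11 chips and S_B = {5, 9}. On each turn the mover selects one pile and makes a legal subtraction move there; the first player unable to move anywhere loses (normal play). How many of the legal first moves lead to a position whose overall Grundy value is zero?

3

Pile A, S = {1, 2, 3, 6, 9}:
n :  0  1  2  3  4  5  6  7  8  9 10 11 12
G :  0  1  2  3  0  1  2  3  0  1  2  3  0
G_A(12) = 0.
Pile B, S = {5, 9}:
G(0) = 0
G(1) = mex{} = 0
G(2) = mex{} = 0
G(3) = mex{} = 0
G(4) = mex{} = 0
G(5) = mex{0} = 1
G(6) = mex{0} = 1
G(7) = mex{0} = 1
G(8) = mex{0} = 1
G(9) = mex{0,0} = 1
G(10) = mex{1,0} = 2
G(11) = mex{1,0} = 2
G_B(11) = 2.
Combined Grundy value = 0 ⊕ 2 = 2.
A winning move leaves total XOR = 0, i.e. changes one component's Grundy value g to g ⊕ X where X is the current total.
Pile A: need g' = 0⊕2 = 2. Options: 12−1→G=3, 12−2→G=2, 12−3→G=1, 12−6→G=2, 12−9→G=3. Hits: 2.
Pile B: need g' = 2⊕2 = 0. Options: 11−5→G=1, 11−9→G=0. Hits: 1.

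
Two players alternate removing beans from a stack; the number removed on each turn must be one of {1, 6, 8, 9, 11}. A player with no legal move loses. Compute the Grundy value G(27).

n :  0  1  2  3  4  5  6  7  8  9 10 11 12 13 14 15 16 17 18 19 20 21 22 23 24 25 26 27
G :  0  1  0  1  0  1  2  0  1  2  3  2  3  2  0  1  2  0  1  0  1  0  1  2  0  1  2  3

3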